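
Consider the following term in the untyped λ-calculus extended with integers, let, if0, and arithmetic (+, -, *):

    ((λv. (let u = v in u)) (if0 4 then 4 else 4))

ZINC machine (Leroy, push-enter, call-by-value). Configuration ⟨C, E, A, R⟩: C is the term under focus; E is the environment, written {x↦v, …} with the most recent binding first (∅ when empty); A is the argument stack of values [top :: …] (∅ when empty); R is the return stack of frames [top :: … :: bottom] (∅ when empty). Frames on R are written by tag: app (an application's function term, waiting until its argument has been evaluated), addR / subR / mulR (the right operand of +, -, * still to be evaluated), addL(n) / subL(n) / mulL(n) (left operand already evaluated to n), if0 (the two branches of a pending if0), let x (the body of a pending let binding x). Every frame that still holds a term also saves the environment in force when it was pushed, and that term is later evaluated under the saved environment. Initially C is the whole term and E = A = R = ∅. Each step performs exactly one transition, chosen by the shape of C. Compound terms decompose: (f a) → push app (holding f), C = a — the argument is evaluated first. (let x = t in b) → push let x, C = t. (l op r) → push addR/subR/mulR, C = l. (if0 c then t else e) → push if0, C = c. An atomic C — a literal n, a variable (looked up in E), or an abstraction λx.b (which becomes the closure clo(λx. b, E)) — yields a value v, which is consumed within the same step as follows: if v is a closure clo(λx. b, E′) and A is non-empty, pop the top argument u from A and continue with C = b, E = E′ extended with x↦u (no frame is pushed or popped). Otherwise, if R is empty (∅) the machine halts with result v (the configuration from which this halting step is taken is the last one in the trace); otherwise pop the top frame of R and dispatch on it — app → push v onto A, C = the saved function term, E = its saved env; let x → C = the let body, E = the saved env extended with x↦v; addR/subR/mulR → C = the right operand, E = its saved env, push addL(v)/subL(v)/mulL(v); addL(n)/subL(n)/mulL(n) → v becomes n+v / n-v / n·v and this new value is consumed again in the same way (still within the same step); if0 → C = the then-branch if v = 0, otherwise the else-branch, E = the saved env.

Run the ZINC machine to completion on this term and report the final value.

Answer: 4

Machine steps:
step 0: [C=((λv. (let u = v in u)) (if0 4 then 4 else 4)) | E=∅ | A=∅ | R=∅]
step 1: [C=(if0 4 then 4 else 4) | E=∅ | A=∅ | R=[app]]
step 2: [C=4 | E=∅ | A=∅ | R=[if0 :: app]]
step 3: [C=4 | E=∅ | A=∅ | R=[app]]
step 4: [C=(λv. (let u = v in u)) | E=∅ | A=[4] | R=∅]
step 5: [C=(let u = v in u) | E={v↦4} | A=∅ | R=∅]
step 6: [C=v | E={v↦4} | A=∅ | R=[let u]]
step 7: [C=u | E={u↦4, v↦4} | A=∅ | R=∅]
→ final value 4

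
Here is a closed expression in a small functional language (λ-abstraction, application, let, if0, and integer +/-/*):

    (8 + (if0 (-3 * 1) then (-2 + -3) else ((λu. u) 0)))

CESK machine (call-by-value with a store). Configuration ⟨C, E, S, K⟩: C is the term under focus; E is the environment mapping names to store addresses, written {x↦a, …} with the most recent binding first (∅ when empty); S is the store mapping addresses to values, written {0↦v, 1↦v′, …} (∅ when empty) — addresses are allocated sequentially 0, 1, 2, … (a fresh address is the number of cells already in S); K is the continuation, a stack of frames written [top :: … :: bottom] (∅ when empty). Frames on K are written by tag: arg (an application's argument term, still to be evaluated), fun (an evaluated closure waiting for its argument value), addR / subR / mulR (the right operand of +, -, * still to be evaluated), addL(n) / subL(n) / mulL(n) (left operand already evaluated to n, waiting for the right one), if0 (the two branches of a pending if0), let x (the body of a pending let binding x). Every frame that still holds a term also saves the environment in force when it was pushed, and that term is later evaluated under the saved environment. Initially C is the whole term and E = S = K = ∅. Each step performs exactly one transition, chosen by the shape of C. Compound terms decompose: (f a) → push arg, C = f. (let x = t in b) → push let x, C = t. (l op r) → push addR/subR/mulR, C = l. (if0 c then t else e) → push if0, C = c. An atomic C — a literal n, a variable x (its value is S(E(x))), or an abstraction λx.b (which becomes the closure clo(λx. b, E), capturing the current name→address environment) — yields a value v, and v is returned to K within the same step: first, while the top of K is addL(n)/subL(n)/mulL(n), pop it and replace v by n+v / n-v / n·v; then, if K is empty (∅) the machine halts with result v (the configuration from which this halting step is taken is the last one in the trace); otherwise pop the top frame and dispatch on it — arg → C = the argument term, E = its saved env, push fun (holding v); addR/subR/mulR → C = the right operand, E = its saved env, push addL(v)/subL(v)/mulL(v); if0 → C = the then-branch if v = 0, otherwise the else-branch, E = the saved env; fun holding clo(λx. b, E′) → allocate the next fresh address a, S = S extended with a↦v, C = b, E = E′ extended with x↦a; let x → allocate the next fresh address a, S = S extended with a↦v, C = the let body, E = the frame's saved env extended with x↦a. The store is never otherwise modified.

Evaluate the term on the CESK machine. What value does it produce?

0. [C=(8 + (if0 (-3 * 1) then (-2 + -3) else ((λu. u) 0))) | E=∅ | S=∅ | K=∅]
1. [C=8 | E=∅ | S=∅ | K=[addR]]
2. [C=(if0 (-3 * 1) then (-2 + -3) else ((λu. u) 0)) | E=∅ | S=∅ | K=[addL(8)]]
3. [C=(-3 * 1) | E=∅ | S=∅ | K=[if0 :: addL(8)]]
4. [C=-3 | E=∅ | S=∅ | K=[mulR :: if0 :: addL(8)]]
5. [C=1 | E=∅ | S=∅ | K=[mulL(-3) :: if0 :: addL(8)]]
6. [C=((λu. u) 0) | E=∅ | S=∅ | K=[addL(8)]]
7. [C=(λu. u) | E=∅ | S=∅ | K=[arg :: addL(8)]]
8. [C=0 | E=∅ | S=∅ | K=[fun :: addL(8)]]
9. [C=u | E={u↦0} | S={0↦0} | K=[addL(8)]]
→ final value 8

Answer: 8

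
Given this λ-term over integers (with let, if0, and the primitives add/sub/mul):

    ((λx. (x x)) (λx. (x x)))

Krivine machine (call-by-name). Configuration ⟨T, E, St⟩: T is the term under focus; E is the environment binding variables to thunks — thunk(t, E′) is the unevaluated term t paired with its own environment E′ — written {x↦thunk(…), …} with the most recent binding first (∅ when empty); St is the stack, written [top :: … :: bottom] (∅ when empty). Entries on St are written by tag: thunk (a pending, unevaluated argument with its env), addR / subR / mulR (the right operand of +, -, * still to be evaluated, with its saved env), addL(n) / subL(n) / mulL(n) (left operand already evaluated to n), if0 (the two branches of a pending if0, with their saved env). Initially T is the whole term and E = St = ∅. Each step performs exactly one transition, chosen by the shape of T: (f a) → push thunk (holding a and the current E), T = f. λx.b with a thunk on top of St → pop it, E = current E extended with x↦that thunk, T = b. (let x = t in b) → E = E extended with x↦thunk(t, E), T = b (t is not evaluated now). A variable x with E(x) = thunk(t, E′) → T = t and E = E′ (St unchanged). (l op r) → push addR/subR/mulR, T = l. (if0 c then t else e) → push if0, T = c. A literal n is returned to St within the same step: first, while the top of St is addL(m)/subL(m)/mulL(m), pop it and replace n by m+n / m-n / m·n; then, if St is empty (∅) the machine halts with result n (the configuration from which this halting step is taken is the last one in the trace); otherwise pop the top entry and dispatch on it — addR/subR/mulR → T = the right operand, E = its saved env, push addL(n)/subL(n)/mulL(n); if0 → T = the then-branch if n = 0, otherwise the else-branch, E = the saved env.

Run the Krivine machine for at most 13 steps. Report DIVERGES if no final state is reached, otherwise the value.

Answer: DIVERGES (no final state within 13 steps)

Execution trace:
step 0: <T=((λx. (x x)) (λx. (x x))), E=∅, St=∅>
step 1: <T=(λx. (x x)), E=∅, St=[thunk]>
step 2: <T=(x x), E={x↦thunk((λx. (x x)), ∅)}, St=∅>
step 3: <T=x, E={x↦thunk((λx. (x x)), ∅)}, St=[thunk]>
step 4: <T=(λx. (x x)), E=∅, St=[thunk]>
step 5: <T=(x x), E={x↦thunk(x, {x↦thunk((λx. (x x)), ∅)})}, St=∅>
step 6: <T=x, E={x↦thunk(x, {x↦thunk((λx. (x x)), ∅)})}, St=[thunk]>
step 7: <T=x, E={x↦thunk((λx. (x x)), ∅)}, St=[thunk]>
step 8: <T=(λx. (x x)), E=∅, St=[thunk]>
step 9: <T=(x x), E={x↦thunk(x, {x↦thunk(x, {x↦thunk((λx. (x x)), ∅)})})}, St=∅>
step 10: <T=x, E={x↦thunk(x, {x↦thunk(x, {x↦thunk((λx. (x x)), ∅)})})}, St=[thunk]>
step 11: <T=x, E={x↦thunk(x, {x↦thunk((λx. (x x)), ∅)})}, St=[thunk]>
step 12: <T=x, E={x↦thunk((λx. (x x)), ∅)}, St=[thunk]>
step 13: <T=(λx. (x x)), E=∅, St=[thunk]>
→ 13 transitions taken and the configuration is still not final: no result within 13 steps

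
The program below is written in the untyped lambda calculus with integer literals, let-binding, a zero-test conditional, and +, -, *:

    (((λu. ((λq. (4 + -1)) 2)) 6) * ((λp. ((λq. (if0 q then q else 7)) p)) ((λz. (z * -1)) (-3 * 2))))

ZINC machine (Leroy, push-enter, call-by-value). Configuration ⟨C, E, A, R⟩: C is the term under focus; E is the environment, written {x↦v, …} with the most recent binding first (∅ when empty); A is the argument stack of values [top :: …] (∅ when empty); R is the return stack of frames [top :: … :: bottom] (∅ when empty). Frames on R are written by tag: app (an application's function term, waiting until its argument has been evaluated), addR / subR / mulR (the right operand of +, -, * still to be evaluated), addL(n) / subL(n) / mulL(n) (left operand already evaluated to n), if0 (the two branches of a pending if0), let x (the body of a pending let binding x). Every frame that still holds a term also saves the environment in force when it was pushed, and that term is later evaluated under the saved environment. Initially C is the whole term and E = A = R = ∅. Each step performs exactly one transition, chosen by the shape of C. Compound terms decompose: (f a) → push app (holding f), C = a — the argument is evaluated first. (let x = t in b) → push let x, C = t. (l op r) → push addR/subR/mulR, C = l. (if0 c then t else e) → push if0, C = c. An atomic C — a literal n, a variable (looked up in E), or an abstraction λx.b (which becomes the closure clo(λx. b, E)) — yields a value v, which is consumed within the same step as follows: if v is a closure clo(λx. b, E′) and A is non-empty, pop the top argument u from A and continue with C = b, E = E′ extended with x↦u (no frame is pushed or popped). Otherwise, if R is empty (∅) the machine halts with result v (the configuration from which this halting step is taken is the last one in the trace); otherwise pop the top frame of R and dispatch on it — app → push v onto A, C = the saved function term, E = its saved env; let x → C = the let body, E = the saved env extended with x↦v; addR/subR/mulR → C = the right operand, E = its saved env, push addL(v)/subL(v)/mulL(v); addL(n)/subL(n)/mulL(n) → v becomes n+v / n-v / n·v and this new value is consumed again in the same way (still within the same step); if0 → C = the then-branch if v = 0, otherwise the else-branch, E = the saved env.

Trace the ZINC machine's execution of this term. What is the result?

step 0: ⟨C=(((λu. ((λq. (4 + -1)) 2)) 6) * ((λp. ((λq. (if0 q then q else 7)) p)) ((λz. (z * -1)) (-3 * 2)))); E=∅; A=∅; R=∅⟩
step 1: ⟨C=((λu. ((λq. (4 + -1)) 2)) 6); E=∅; A=∅; R=[mulR]⟩
step 2: ⟨C=6; E=∅; A=∅; R=[app :: mulR]⟩
step 3: ⟨C=(λu. ((λq. (4 + -1)) 2)); E=∅; A=[6]; R=[mulR]⟩
step 4: ⟨C=((λq. (4 + -1)) 2); E={u↦6}; A=∅; R=[mulR]⟩
step 5: ⟨C=2; E={u↦6}; A=∅; R=[app :: mulR]⟩
step 6: ⟨C=(λq. (4 + -1)); E={u↦6}; A=[2]; R=[mulR]⟩
step 7: ⟨C=(4 + -1); E={q↦2, u↦6}; A=∅; R=[mulR]⟩
step 8: ⟨C=4; E={q↦2, u↦6}; A=∅; R=[addR :: mulR]⟩
step 9: ⟨C=-1; E={q↦2, u↦6}; A=∅; R=[addL(4) :: mulR]⟩
step 10: ⟨C=((λp. ((λq. (if0 q then q else 7)) p)) ((λz. (z * -1)) (-3 * 2))); E=∅; A=∅; R=[mulL(3)]⟩
step 11: ⟨C=((λz. (z * -1)) (-3 * 2)); E=∅; A=∅; R=[app :: mulL(3)]⟩
step 12: ⟨C=(-3 * 2); E=∅; A=∅; R=[app :: app :: mulL(3)]⟩
step 13: ⟨C=-3; E=∅; A=∅; R=[mulR :: app :: app :: mulL(3)]⟩
step 14: ⟨C=2; E=∅; A=∅; R=[mulL(-3) :: app :: app :: mulL(3)]⟩
step 15: ⟨C=(λz. (z * -1)); E=∅; A=[-6]; R=[app :: mulL(3)]⟩
step 16: ⟨C=(z * -1); E={z↦-6}; A=∅; R=[app :: mulL(3)]⟩
step 17: ⟨C=z; E={z↦-6}; A=∅; R=[mulR :: app :: mulL(3)]⟩
step 18: ⟨C=-1; E={z↦-6}; A=∅; R=[mulL(-6) :: app :: mulL(3)]⟩
step 19: ⟨C=(λp. ((λq. (if0 q then q else 7)) p)); E=∅; A=[6]; R=[mulL(3)]⟩
step 20: ⟨C=((λq. (if0 q then q else 7)) p); E={p↦6}; A=∅; R=[mulL(3)]⟩
step 21: ⟨C=p; E={p↦6}; A=∅; R=[app :: mulL(3)]⟩
step 22: ⟨C=(λq. (if0 q then q else 7)); E={p↦6}; A=[6]; R=[mulL(3)]⟩
step 23: ⟨C=(if0 q then q else 7); E={q↦6, p↦6}; A=∅; R=[mulL(3)]⟩
step 24: ⟨C=q; E={q↦6, p↦6}; A=∅; R=[if0 :: mulL(3)]⟩
step 25: ⟨C=7; E={q↦6, p↦6}; A=∅; R=[mulL(3)]⟩
→ final value 21

Answer: 21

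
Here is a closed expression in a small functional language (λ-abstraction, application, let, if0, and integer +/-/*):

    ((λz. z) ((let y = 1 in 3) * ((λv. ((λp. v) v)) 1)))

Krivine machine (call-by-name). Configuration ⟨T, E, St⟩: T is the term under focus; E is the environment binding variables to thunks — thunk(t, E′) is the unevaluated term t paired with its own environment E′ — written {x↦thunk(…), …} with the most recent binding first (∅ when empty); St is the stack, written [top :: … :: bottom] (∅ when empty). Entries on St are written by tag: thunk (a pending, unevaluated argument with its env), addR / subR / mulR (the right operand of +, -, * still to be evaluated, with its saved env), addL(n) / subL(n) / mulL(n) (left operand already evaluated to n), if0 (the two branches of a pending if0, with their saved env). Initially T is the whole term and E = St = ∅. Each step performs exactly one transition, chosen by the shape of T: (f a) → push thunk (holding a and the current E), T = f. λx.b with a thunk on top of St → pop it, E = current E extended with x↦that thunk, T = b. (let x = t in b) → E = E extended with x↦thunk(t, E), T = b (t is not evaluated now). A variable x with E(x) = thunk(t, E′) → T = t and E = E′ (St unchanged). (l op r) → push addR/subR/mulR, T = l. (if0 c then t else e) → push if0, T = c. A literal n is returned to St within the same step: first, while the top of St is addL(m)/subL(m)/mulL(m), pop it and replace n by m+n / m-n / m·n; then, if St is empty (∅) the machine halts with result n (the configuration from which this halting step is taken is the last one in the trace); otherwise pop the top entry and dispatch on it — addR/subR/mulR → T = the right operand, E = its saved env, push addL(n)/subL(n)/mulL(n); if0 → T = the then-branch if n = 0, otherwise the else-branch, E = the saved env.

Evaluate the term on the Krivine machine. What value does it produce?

Answer: 3

Execution trace:
step 0: ⟨T=((λz. z) ((let y = 1 in 3) * ((λv. ((λp. v) v)) 1))); E=∅; St=∅⟩
step 1: ⟨T=(λz. z); E=∅; St=[thunk]⟩
step 2: ⟨T=z; E={z↦thunk(((let y = 1 in 3) * ((λv. ((λp. v) v)) 1)), ∅)}; St=∅⟩
step 3: ⟨T=((let y = 1 in 3) * ((λv. ((λp. v) v)) 1)); E=∅; St=∅⟩
step 4: ⟨T=(let y = 1 in 3); E=∅; St=[mulR]⟩
step 5: ⟨T=3; E={y↦thunk(1, ∅)}; St=[mulR]⟩
step 6: ⟨T=((λv. ((λp. v) v)) 1); E=∅; St=[mulL(3)]⟩
step 7: ⟨T=(λv. ((λp. v) v)); E=∅; St=[thunk :: mulL(3)]⟩
step 8: ⟨T=((λp. v) v); E={v↦thunk(1, ∅)}; St=[mulL(3)]⟩
step 9: ⟨T=(λp. v); E={v↦thunk(1, ∅)}; St=[thunk :: mulL(3)]⟩
step 10: ⟨T=v; E={p↦thunk(v, {v↦thunk(1, ∅)}), v↦thunk(1, ∅)}; St=[mulL(3)]⟩
step 11: ⟨T=1; E=∅; St=[mulL(3)]⟩
→ final value 3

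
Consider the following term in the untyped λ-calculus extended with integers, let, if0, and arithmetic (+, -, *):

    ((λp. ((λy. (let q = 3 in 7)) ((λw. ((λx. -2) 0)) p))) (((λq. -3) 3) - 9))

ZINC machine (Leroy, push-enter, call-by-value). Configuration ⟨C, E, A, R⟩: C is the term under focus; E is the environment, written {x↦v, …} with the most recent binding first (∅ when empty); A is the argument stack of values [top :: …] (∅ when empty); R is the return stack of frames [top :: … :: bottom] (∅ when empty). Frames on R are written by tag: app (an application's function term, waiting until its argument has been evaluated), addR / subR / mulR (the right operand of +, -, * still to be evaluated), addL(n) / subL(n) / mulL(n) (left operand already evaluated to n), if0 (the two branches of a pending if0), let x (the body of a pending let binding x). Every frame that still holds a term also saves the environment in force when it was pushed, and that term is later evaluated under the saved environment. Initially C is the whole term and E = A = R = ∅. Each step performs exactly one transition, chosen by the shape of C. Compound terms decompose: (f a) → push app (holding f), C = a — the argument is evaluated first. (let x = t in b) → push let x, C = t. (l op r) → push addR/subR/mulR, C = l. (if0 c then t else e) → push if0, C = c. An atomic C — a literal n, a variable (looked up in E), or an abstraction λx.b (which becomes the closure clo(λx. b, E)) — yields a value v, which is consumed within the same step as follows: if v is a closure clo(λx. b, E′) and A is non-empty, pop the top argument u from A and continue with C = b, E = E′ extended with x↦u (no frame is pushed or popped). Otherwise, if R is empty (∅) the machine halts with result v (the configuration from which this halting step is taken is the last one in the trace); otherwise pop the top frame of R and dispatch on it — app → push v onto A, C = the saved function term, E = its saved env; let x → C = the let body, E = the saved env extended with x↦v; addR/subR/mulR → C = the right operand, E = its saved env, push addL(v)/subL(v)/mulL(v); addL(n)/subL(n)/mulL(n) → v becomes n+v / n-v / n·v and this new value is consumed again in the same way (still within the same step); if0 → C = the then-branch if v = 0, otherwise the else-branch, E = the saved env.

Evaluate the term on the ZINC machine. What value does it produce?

Answer: 7

Derivation:
[0] ⟨C=((λp. ((λy. (let q = 3 in 7)) ((λw. ((λx. -2) 0)) p))) (((λq. -3) 3) - 9)); E=∅; A=∅; R=∅⟩
[1] ⟨C=(((λq. -3) 3) - 9); E=∅; A=∅; R=[app]⟩
[2] ⟨C=((λq. -3) 3); E=∅; A=∅; R=[subR :: app]⟩
[3] ⟨C=3; E=∅; A=∅; R=[app :: subR :: app]⟩
[4] ⟨C=(λq. -3); E=∅; A=[3]; R=[subR :: app]⟩
[5] ⟨C=-3; E={q↦3}; A=∅; R=[subR :: app]⟩
[6] ⟨C=9; E=∅; A=∅; R=[subL(-3) :: app]⟩
[7] ⟨C=(λp. ((λy. (let q = 3 in 7)) ((λw. ((λx. -2) 0)) p))); E=∅; A=[-12]; R=∅⟩
[8] ⟨C=((λy. (let q = 3 in 7)) ((λw. ((λx. -2) 0)) p)); E={p↦-12}; A=∅; R=∅⟩
[9] ⟨C=((λw. ((λx. -2) 0)) p); E={p↦-12}; A=∅; R=[app]⟩
[10] ⟨C=p; E={p↦-12}; A=∅; R=[app :: app]⟩
[11] ⟨C=(λw. ((λx. -2) 0)); E={p↦-12}; A=[-12]; R=[app]⟩
[12] ⟨C=((λx. -2) 0); E={w↦-12, p↦-12}; A=∅; R=[app]⟩
[13] ⟨C=0; E={w↦-12, p↦-12}; A=∅; R=[app :: app]⟩
[14] ⟨C=(λx. -2); E={w↦-12, p↦-12}; A=[0]; R=[app]⟩
[15] ⟨C=-2; E={x↦0, w↦-12, p↦-12}; A=∅; R=[app]⟩
[16] ⟨C=(λy. (let q = 3 in 7)); E={p↦-12}; A=[-2]; R=∅⟩
[17] ⟨C=(let q = 3 in 7); E={y↦-2, p↦-12}; A=∅; R=∅⟩
[18] ⟨C=3; E={y↦-2, p↦-12}; A=∅; R=[let q]⟩
[19] ⟨C=7; E={q↦3, y↦-2, p↦-12}; A=∅; R=∅⟩
→ final value 7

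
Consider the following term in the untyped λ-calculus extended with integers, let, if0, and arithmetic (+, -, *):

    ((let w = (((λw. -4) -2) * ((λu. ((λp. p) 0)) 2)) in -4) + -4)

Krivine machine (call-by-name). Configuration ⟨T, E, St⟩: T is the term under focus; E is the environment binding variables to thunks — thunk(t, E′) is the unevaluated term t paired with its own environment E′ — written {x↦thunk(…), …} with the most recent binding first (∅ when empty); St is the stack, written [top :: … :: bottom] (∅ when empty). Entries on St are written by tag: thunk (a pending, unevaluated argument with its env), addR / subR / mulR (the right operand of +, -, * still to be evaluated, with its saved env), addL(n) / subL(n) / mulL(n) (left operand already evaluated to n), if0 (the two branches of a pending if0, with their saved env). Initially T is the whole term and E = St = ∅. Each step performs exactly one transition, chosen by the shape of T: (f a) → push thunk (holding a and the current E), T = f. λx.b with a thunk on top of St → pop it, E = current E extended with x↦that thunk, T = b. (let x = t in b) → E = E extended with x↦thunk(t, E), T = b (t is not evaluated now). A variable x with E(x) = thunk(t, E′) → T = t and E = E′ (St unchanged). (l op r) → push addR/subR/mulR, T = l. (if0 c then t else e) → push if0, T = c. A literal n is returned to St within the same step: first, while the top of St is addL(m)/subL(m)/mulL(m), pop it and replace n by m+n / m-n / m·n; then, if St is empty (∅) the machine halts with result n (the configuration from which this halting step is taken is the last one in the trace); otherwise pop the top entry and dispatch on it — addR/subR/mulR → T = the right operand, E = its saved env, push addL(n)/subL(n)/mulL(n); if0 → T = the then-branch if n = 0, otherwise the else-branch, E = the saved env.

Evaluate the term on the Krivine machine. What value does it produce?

Answer: -8

Machine steps:
0. <T=((let w = (((λw. -4) -2) * ((λu. ((λp. p) 0)) 2)) in -4) + -4), E=∅, St=∅>
1. <T=(let w = (((λw. -4) -2) * ((λu. ((λp. p) 0)) 2)) in -4), E=∅, St=[addR]>
2. <T=-4, E={w↦thunk((((λw. -4) -2) * ((λu. ((λp. p) 0)) 2)), ∅)}, St=[addR]>
3. <T=-4, E=∅, St=[addL(-4)]>
→ final value -8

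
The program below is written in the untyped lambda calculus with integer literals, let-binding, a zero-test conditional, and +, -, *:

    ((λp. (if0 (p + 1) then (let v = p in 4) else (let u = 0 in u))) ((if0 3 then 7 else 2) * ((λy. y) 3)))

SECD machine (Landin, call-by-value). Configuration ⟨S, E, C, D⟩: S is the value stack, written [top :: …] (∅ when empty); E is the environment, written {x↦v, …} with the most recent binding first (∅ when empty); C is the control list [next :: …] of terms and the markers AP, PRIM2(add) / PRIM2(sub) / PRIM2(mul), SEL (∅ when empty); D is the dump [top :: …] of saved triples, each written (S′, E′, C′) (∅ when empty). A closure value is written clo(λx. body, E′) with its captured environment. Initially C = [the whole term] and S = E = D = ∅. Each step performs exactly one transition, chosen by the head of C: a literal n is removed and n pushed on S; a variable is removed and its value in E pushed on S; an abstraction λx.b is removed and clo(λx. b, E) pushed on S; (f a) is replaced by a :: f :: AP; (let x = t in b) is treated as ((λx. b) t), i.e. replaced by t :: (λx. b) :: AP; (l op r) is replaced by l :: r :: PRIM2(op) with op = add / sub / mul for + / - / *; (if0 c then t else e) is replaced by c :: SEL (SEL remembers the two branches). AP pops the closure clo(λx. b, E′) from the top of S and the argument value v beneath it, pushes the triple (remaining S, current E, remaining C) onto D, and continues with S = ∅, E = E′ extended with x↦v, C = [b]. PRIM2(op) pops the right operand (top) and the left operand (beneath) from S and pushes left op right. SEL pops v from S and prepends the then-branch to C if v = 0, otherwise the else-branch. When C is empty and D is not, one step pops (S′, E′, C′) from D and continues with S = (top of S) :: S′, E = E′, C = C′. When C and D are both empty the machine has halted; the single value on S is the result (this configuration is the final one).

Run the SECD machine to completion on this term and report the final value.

Answer: 0

Execution trace:
0. ⟨S=∅; E=∅; C=[((λp. (if0 (p + 1) then (let v = p in 4) else (let u = 0 in u))) ((if0 3 then 7 else 2) * ((λy. y) 3)))]; D=∅⟩
1. ⟨S=∅; E=∅; C=[((if0 3 then 7 else 2) * ((λy. y) 3)) :: (λp. (if0 (p + 1) then (let v = p in 4) else (let u = 0 in u))) :: AP]; D=∅⟩
2. ⟨S=∅; E=∅; C=[(if0 3 then 7 else 2) :: ((λy. y) 3) :: PRIM2(mul) :: (λp. (if0 (p + 1) then (let v = p in 4) else (let u = 0 in u))) :: AP]; D=∅⟩
3. ⟨S=∅; E=∅; C=[3 :: SEL :: ((λy. y) 3) :: PRIM2(mul) :: (λp. (if0 (p + 1) then (let v = p in 4) else (let u = 0 in u))) :: AP]; D=∅⟩
4. ⟨S=[3]; E=∅; C=[SEL :: ((λy. y) 3) :: PRIM2(mul) :: (λp. (if0 (p + 1) then (let v = p in 4) else (let u = 0 in u))) :: AP]; D=∅⟩
5. ⟨S=∅; E=∅; C=[2 :: ((λy. y) 3) :: PRIM2(mul) :: (λp. (if0 (p + 1) then (let v = p in 4) else (let u = 0 in u))) :: AP]; D=∅⟩
6. ⟨S=[2]; E=∅; C=[((λy. y) 3) :: PRIM2(mul) :: (λp. (if0 (p + 1) then (let v = p in 4) else (let u = 0 in u))) :: AP]; D=∅⟩
7. ⟨S=[2]; E=∅; C=[3 :: (λy. y) :: AP :: PRIM2(mul) :: (λp. (if0 (p + 1) then (let v = p in 4) else (let u = 0 in u))) :: AP]; D=∅⟩
8. ⟨S=[3 :: 2]; E=∅; C=[(λy. y) :: AP :: PRIM2(mul) :: (λp. (if0 (p + 1) then (let v = p in 4) else (let u = 0 in u))) :: AP]; D=∅⟩
9. ⟨S=[clo(λy. y, ∅) :: 3 :: 2]; E=∅; C=[AP :: PRIM2(mul) :: (λp. (if0 (p + 1) then (let v = p in 4) else (let u = 0 in u))) :: AP]; D=∅⟩
10. ⟨S=∅; E={y↦3}; C=[y]; D=[([2], ∅, [PRIM2(mul) :: (λp. (if0 (p + 1) then (let v = p in 4) else (let u = 0 in u))) :: AP])]⟩
11. ⟨S=[3]; E={y↦3}; C=∅; D=[([2], ∅, [PRIM2(mul) :: (λp. (if0 (p + 1) then (let v = p in 4) else (let u = 0 in u))) :: AP])]⟩
12. ⟨S=[3 :: 2]; E=∅; C=[PRIM2(mul) :: (λp. (if0 (p + 1) then (let v = p in 4) else (let u = 0 in u))) :: AP]; D=∅⟩
13. ⟨S=[6]; E=∅; C=[(λp. (if0 (p + 1) then (let v = p in 4) else (let u = 0 in u))) :: AP]; D=∅⟩
14. ⟨S=[clo(λp. (if0 (p + 1) then (let v = p in 4) else (let u = 0 in u)), ∅) :: 6]; E=∅; C=[AP]; D=∅⟩
15. ⟨S=∅; E={p↦6}; C=[(if0 (p + 1) then (let v = p in 4) else (let u = 0 in u))]; D=[(∅, ∅, ∅)]⟩
16. ⟨S=∅; E={p↦6}; C=[(p + 1) :: SEL]; D=[(∅, ∅, ∅)]⟩
17. ⟨S=∅; E={p↦6}; C=[p :: 1 :: PRIM2(add) :: SEL]; D=[(∅, ∅, ∅)]⟩
18. ⟨S=[6]; E={p↦6}; C=[1 :: PRIM2(add) :: SEL]; D=[(∅, ∅, ∅)]⟩
19. ⟨S=[1 :: 6]; E={p↦6}; C=[PRIM2(add) :: SEL]; D=[(∅, ∅, ∅)]⟩
20. ⟨S=[7]; E={p↦6}; C=[SEL]; D=[(∅, ∅, ∅)]⟩
21. ⟨S=∅; E={p↦6}; C=[(let u = 0 in u)]; D=[(∅, ∅, ∅)]⟩
22. ⟨S=∅; E={p↦6}; C=[0 :: (λu. u) :: AP]; D=[(∅, ∅, ∅)]⟩
23. ⟨S=[0]; E={p↦6}; C=[(λu. u) :: AP]; D=[(∅, ∅, ∅)]⟩
24. ⟨S=[clo(λu. u, {p↦6}) :: 0]; E={p↦6}; C=[AP]; D=[(∅, ∅, ∅)]⟩
25. ⟨S=∅; E={u↦0, p↦6}; C=[u]; D=[(∅, {p↦6}, ∅) :: (∅, ∅, ∅)]⟩
26. ⟨S=[0]; E={u↦0, p↦6}; C=∅; D=[(∅, {p↦6}, ∅) :: (∅, ∅, ∅)]⟩
27. ⟨S=[0]; E={p↦6}; C=∅; D=[(∅, ∅, ∅)]⟩
28. ⟨S=[0]; E=∅; C=∅; D=∅⟩
→ final value 0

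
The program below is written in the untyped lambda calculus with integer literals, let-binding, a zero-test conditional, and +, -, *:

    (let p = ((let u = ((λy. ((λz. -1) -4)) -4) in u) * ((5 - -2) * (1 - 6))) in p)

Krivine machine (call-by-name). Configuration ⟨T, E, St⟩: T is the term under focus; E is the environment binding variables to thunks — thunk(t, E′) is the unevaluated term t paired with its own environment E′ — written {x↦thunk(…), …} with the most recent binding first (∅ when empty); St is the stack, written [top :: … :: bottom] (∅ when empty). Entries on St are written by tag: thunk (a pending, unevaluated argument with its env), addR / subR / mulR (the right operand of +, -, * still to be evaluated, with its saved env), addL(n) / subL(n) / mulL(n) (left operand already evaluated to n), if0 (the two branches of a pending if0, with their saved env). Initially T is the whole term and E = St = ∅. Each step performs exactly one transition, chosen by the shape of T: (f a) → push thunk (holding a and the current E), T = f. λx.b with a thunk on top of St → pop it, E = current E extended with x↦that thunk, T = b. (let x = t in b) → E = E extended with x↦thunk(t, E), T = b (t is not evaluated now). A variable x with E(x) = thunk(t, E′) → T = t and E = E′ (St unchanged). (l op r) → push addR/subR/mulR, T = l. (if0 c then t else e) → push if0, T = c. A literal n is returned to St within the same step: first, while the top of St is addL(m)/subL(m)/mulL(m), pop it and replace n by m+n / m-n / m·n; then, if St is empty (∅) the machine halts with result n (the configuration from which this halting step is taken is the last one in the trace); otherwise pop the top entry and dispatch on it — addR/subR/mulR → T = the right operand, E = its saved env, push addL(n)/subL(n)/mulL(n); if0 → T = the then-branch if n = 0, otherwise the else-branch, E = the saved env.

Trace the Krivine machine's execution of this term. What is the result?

[0] <T=(let p = ((let u = ((λy. ((λz. -1) -4)) -4) in u) * ((5 - -2) * (1 - 6))) in p), E=∅, St=∅>
[1] <T=p, E={p↦thunk(((let u = ((λy. ((λz. -1) -4)) -4) in u) * ((5 - -2) * (1 - 6))), ∅)}, St=∅>
[2] <T=((let u = ((λy. ((λz. -1) -4)) -4) in u) * ((5 - -2) * (1 - 6))), E=∅, St=∅>
[3] <T=(let u = ((λy. ((λz. -1) -4)) -4) in u), E=∅, St=[mulR]>
[4] <T=u, E={u↦thunk(((λy. ((λz. -1) -4)) -4), ∅)}, St=[mulR]>
[5] <T=((λy. ((λz. -1) -4)) -4), E=∅, St=[mulR]>
[6] <T=(λy. ((λz. -1) -4)), E=∅, St=[thunk :: mulR]>
[7] <T=((λz. -1) -4), E={y↦thunk(-4, ∅)}, St=[mulR]>
[8] <T=(λz. -1), E={y↦thunk(-4, ∅)}, St=[thunk :: mulR]>
[9] <T=-1, E={z↦thunk(-4, {y↦thunk(-4, ∅)}), y↦thunk(-4, ∅)}, St=[mulR]>
[10] <T=((5 - -2) * (1 - 6)), E=∅, St=[mulL(-1)]>
[11] <T=(5 - -2), E=∅, St=[mulR :: mulL(-1)]>
[12] <T=5, E=∅, St=[subR :: mulR :: mulL(-1)]>
[13] <T=-2, E=∅, St=[subL(5) :: mulR :: mulL(-1)]>
[14] <T=(1 - 6), E=∅, St=[mulL(7) :: mulL(-1)]>
[15] <T=1, E=∅, St=[subR :: mulL(7) :: mulL(-1)]>
[16] <T=6, E=∅, St=[subL(1) :: mulL(7) :: mulL(-1)]>
→ final value 35

Answer: 35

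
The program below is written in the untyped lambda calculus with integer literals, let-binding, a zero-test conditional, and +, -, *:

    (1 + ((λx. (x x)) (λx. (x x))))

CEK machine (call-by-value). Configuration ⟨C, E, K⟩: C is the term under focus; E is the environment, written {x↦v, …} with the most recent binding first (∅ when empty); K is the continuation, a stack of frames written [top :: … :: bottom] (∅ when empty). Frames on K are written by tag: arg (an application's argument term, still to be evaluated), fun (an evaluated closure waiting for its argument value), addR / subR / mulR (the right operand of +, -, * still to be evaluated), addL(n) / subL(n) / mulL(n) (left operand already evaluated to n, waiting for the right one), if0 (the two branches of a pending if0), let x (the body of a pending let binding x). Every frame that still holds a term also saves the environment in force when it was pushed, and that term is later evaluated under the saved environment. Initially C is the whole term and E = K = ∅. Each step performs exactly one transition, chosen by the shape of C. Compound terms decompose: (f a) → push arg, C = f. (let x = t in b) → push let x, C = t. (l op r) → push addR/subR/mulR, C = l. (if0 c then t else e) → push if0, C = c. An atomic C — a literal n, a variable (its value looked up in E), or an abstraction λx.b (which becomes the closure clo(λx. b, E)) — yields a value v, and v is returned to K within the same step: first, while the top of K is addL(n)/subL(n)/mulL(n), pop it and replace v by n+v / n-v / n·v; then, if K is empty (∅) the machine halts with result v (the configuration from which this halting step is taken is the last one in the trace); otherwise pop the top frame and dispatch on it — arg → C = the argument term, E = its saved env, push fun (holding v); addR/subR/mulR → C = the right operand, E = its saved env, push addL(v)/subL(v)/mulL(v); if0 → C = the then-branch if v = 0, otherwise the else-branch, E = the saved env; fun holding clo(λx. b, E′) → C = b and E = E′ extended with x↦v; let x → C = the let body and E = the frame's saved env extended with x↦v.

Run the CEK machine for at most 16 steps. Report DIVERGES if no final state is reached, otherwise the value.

0. [C=(1 + ((λx. (x x)) (λx. (x x)))) | E=∅ | K=∅]
1. [C=1 | E=∅ | K=[addR]]
2. [C=((λx. (x x)) (λx. (x x))) | E=∅ | K=[addL(1)]]
3. [C=(λx. (x x)) | E=∅ | K=[arg :: addL(1)]]
4. [C=(λx. (x x)) | E=∅ | K=[fun :: addL(1)]]
5. [C=(x x) | E={x↦clo(λx. (x x), ∅)} | K=[addL(1)]]
6. [C=x | E={x↦clo(λx. (x x), ∅)} | K=[arg :: addL(1)]]
7. [C=x | E={x↦clo(λx. (x x), ∅)} | K=[fun :: addL(1)]]
… configuration repeats with period 3 (steps 5–7 recur indefinitely) …

Answer: DIVERGES (no final state within 16 steps)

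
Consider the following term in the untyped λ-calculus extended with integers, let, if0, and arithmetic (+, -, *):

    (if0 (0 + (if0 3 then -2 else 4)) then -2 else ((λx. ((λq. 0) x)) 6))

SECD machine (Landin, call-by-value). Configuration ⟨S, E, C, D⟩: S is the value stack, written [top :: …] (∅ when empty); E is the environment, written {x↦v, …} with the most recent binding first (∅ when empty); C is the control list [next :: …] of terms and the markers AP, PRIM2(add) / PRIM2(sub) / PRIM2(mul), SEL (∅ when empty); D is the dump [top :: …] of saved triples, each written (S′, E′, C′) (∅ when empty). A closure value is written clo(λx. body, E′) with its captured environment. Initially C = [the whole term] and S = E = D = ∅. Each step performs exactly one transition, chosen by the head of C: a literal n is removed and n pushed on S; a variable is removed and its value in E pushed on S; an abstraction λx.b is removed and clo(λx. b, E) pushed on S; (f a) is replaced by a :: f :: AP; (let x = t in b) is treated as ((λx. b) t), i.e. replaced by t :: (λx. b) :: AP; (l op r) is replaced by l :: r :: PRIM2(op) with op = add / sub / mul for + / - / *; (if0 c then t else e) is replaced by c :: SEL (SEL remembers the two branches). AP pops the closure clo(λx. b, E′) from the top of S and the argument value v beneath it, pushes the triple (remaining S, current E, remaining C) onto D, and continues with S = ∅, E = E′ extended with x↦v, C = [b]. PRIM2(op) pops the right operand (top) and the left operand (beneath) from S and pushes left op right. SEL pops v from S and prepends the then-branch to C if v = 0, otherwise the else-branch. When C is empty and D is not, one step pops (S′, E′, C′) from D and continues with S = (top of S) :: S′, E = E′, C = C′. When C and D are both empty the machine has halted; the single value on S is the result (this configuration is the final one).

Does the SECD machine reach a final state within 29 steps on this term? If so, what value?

Answer: 0

Machine steps:
0. [S=∅ | E=∅ | C=[(if0 (0 + (if0 3 then -2 else 4)) then -2 else ((λx. ((λq. 0) x)) 6))] | D=∅]
1. [S=∅ | E=∅ | C=[(0 + (if0 3 then -2 else 4)) :: SEL] | D=∅]
2. [S=∅ | E=∅ | C=[0 :: (if0 3 then -2 else 4) :: PRIM2(add) :: SEL] | D=∅]
3. [S=[0] | E=∅ | C=[(if0 3 then -2 else 4) :: PRIM2(add) :: SEL] | D=∅]
4. [S=[0] | E=∅ | C=[3 :: SEL :: PRIM2(add) :: SEL] | D=∅]
5. [S=[3 :: 0] | E=∅ | C=[SEL :: PRIM2(add) :: SEL] | D=∅]
6. [S=[0] | E=∅ | C=[4 :: PRIM2(add) :: SEL] | D=∅]
7. [S=[4 :: 0] | E=∅ | C=[PRIM2(add) :: SEL] | D=∅]
8. [S=[4] | E=∅ | C=[SEL] | D=∅]
9. [S=∅ | E=∅ | C=[((λx. ((λq. 0) x)) 6)] | D=∅]
10. [S=∅ | E=∅ | C=[6 :: (λx. ((λq. 0) x)) :: AP] | D=∅]
11. [S=[6] | E=∅ | C=[(λx. ((λq. 0) x)) :: AP] | D=∅]
12. [S=[clo(λx. ((λq. 0) x), ∅) :: 6] | E=∅ | C=[AP] | D=∅]
13. [S=∅ | E={x↦6} | C=[((λq. 0) x)] | D=[(∅, ∅, ∅)]]
14. [S=∅ | E={x↦6} | C=[x :: (λq. 0) :: AP] | D=[(∅, ∅, ∅)]]
15. [S=[6] | E={x↦6} | C=[(λq. 0) :: AP] | D=[(∅, ∅, ∅)]]
16. [S=[clo(λq. 0, {x↦6}) :: 6] | E={x↦6} | C=[AP] | D=[(∅, ∅, ∅)]]
17. [S=∅ | E={q↦6, x↦6} | C=[0] | D=[(∅, {x↦6}, ∅) :: (∅, ∅, ∅)]]
18. [S=[0] | E={q↦6, x↦6} | C=∅ | D=[(∅, {x↦6}, ∅) :: (∅, ∅, ∅)]]
19. [S=[0] | E={x↦6} | C=∅ | D=[(∅, ∅, ∅)]]
20. [S=[0] | E=∅ | C=∅ | D=∅]
→ final value 0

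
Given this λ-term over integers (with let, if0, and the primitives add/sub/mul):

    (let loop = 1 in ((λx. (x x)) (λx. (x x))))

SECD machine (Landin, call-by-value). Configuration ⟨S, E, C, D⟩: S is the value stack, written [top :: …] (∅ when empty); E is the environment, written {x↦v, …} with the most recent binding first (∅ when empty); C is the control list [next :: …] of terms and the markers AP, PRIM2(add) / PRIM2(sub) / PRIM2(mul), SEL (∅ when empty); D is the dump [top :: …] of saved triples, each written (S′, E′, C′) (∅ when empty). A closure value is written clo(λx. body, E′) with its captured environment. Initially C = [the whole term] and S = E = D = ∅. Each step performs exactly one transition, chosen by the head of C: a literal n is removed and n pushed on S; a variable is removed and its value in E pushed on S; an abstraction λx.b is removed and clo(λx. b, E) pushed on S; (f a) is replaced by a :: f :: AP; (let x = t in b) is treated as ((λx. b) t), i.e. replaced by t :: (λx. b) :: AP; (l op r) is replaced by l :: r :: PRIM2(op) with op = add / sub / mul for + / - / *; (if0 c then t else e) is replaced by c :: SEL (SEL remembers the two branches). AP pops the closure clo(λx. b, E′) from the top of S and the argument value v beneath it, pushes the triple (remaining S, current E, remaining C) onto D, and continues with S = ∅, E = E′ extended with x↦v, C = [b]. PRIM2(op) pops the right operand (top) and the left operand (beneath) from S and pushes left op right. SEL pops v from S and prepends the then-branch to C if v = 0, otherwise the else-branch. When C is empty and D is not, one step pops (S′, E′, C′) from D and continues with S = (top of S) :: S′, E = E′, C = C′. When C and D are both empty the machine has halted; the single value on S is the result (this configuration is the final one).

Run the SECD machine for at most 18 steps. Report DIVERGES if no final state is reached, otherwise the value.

Answer: DIVERGES (no final state within 18 steps)

Derivation:
[0] ⟨S=∅; E=∅; C=[(let loop = 1 in ((λx. (x x)) (λx. (x x))))]; D=∅⟩
[1] ⟨S=∅; E=∅; C=[1 :: (λloop. ((λx. (x x)) (λx. (x x)))) :: AP]; D=∅⟩
[2] ⟨S=[1]; E=∅; C=[(λloop. ((λx. (x x)) (λx. (x x)))) :: AP]; D=∅⟩
[3] ⟨S=[clo(λloop. ((λx. (x x)) (λx. (x x))), ∅) :: 1]; E=∅; C=[AP]; D=∅⟩
[4] ⟨S=∅; E={loop↦1}; C=[((λx. (x x)) (λx. (x x)))]; D=[(∅, ∅, ∅)]⟩
[5] ⟨S=∅; E={loop↦1}; C=[(λx. (x x)) :: (λx. (x x)) :: AP]; D=[(∅, ∅, ∅)]⟩
[6] ⟨S=[clo(λx. (x x), {loop↦1})]; E={loop↦1}; C=[(λx. (x x)) :: AP]; D=[(∅, ∅, ∅)]⟩
[7] ⟨S=[clo(λx. (x x), {loop↦1}) :: clo(λx. (x x), {loop↦1})]; E={loop↦1}; C=[AP]; D=[(∅, ∅, ∅)]⟩
[8] ⟨S=∅; E={x↦clo(λx. (x x), {loop↦1}), loop↦1}; C=[(x x)]; D=[(∅, {loop↦1}, ∅) :: (∅, ∅, ∅)]⟩
[9] ⟨S=∅; E={x↦clo(λx. (x x), {loop↦1}), loop↦1}; C=[x :: x :: AP]; D=[(∅, {loop↦1}, ∅) :: (∅, ∅, ∅)]⟩
[10] ⟨S=[clo(λx. (x x), {loop↦1})]; E={x↦clo(λx. (x x), {loop↦1}), loop↦1}; C=[x :: AP]; D=[(∅, {loop↦1}, ∅) :: (∅, ∅, ∅)]⟩
[11] ⟨S=[clo(λx. (x x), {loop↦1}) :: clo(λx. (x x), {loop↦1})]; E={x↦clo(λx. (x x), {loop↦1}), loop↦1}; C=[AP]; D=[(∅, {loop↦1}, ∅) :: (∅, ∅, ∅)]⟩
[12] ⟨S=∅; E={x↦clo(λx. (x x), {loop↦1}), loop↦1}; C=[(x x)]; D=[(∅, {x↦clo(λx. (x x), {loop↦1}), loop↦1}, ∅) :: (∅, {loop↦1}, ∅) :: (∅, ∅, ∅)]⟩
[13] ⟨S=∅; E={x↦clo(λx. (x x), {loop↦1}), loop↦1}; C=[x :: x :: AP]; D=[(∅, {x↦clo(λx. (x x), {loop↦1}), loop↦1}, ∅) :: (∅, {loop↦1}, ∅) :: (∅, ∅, ∅)]⟩
[14] ⟨S=[clo(λx. (x x), {loop↦1})]; E={x↦clo(λx. (x x), {loop↦1}), loop↦1}; C=[x :: AP]; D=[(∅, {x↦clo(λx. (x x), {loop↦1}), loop↦1}, ∅) :: (∅, {loop↦1}, ∅) :: (∅, ∅, ∅)]⟩
[15] ⟨S=[clo(λx. (x x), {loop↦1}) :: clo(λx. (x x), {loop↦1})]; E={x↦clo(λx. (x x), {loop↦1}), loop↦1}; C=[AP]; D=[(∅, {x↦clo(λx. (x x), {loop↦1}), loop↦1}, ∅) :: (∅, {loop↦1}, ∅) :: (∅, ∅, ∅)]⟩
[16] ⟨S=∅; E={x↦clo(λx. (x x), {loop↦1}), loop↦1}; C=[(x x)]; D=[(∅, {x↦clo(λx. (x x), {loop↦1}), loop↦1}, ∅) :: (∅, {x↦clo(λx. (x x), {loop↦1}), loop↦1}, ∅) :: (∅, {loop↦1}, ∅) :: (∅, ∅, ∅)]⟩
[17] ⟨S=∅; E={x↦clo(λx. (x x), {loop↦1}), loop↦1}; C=[x :: x :: AP]; D=[(∅, {x↦clo(λx. (x x), {loop↦1}), loop↦1}, ∅) :: (∅, {x↦clo(λx. (x x), {loop↦1}), loop↦1}, ∅) :: (∅, {loop↦1}, ∅) :: (∅, ∅, ∅)]⟩
[18] ⟨S=[clo(λx. (x x), {loop↦1})]; E={x↦clo(λx. (x x), {loop↦1}), loop↦1}; C=[x :: AP]; D=[(∅, {x↦clo(λx. (x x), {loop↦1}), loop↦1}, ∅) :: (∅, {x↦clo(λx. (x x), {loop↦1}), loop↦1}, ∅) :: (∅, {loop↦1}, ∅) :: (∅, ∅, ∅)]⟩
→ 18 transitions taken and the configuration is still not final: no result within 18 steps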